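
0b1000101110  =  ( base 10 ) 558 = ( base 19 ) 1A7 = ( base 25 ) M8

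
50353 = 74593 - 24240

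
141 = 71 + 70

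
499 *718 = 358282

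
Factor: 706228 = 2^2*176557^1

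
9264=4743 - -4521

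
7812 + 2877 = 10689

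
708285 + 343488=1051773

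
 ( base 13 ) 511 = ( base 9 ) 1154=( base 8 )1533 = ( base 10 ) 859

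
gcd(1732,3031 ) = 433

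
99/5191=99/5191 = 0.02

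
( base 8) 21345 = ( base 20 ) 126d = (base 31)995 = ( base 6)105205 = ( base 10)8933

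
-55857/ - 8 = 55857/8 = 6982.12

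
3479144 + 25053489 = 28532633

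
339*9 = 3051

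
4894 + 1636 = 6530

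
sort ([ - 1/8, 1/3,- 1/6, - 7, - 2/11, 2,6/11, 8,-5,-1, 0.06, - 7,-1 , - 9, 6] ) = [ - 9, - 7,-7,-5, - 1, - 1, - 2/11,  -  1/6, - 1/8, 0.06, 1/3 , 6/11, 2, 6, 8]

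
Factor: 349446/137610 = 419/165=3^(-1)*5^( - 1) *11^(-1) * 419^1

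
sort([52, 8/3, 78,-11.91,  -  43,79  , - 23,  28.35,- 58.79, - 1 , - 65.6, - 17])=[ - 65.6, - 58.79,  -  43, - 23,-17, - 11.91, - 1, 8/3,  28.35, 52, 78 , 79 ]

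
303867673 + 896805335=1200673008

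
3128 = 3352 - 224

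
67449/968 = 67449/968 = 69.68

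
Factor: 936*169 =2^3*3^2*13^3 = 158184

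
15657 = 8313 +7344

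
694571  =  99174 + 595397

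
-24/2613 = - 8/871 = -0.01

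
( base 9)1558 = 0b10010100011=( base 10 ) 1187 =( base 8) 2243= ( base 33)12w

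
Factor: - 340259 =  - 41^1*43^1 * 193^1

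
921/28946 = 921/28946 = 0.03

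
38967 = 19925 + 19042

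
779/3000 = 779/3000=0.26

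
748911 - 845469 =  - 96558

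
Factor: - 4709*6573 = -3^1*7^1*17^1*277^1 * 313^1 = - 30952257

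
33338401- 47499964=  - 14161563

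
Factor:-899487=  -  3^2*17^1* 5879^1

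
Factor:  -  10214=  - 2^1*5107^1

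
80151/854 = 93 + 729/854 = 93.85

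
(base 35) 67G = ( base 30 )8DL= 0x1dbb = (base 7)31122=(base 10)7611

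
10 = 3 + 7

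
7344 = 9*816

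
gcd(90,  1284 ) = 6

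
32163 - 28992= 3171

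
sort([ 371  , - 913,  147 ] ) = [ - 913, 147,371]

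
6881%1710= 41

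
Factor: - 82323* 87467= - 3^3*47^1*1861^1*3049^1 = -7200545841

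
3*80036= 240108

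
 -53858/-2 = 26929/1= 26929.00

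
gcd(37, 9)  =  1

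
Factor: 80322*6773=544020906 = 2^1*3^1*11^1*13^1*521^1*1217^1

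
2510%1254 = 2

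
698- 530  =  168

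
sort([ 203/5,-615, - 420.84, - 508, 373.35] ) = [ - 615, - 508 ,-420.84, 203/5,373.35] 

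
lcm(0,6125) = 0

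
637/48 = 637/48   =  13.27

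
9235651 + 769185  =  10004836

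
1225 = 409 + 816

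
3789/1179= 3  +  28/131 = 3.21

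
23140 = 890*26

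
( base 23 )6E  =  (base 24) 68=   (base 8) 230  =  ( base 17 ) 8g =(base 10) 152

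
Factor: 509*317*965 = 5^1*193^1*317^1*509^1 = 155705645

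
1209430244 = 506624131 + 702806113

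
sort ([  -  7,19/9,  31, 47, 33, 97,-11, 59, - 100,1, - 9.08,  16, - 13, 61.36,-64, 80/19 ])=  [  -  100, - 64, - 13, - 11, - 9.08 , - 7, 1,19/9,  80/19, 16, 31, 33, 47, 59,61.36,  97]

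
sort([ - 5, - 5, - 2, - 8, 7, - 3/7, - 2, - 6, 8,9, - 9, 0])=[- 9, - 8, - 6, - 5, - 5, - 2, - 2, - 3/7 , 0, 7, 8 , 9] 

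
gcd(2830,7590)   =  10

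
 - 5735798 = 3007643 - 8743441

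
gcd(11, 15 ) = 1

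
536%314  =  222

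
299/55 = 299/55 = 5.44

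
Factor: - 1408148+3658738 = 2250590= 2^1*5^1*73^1*3083^1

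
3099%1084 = 931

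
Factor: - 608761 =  - 37^1*16453^1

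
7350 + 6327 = 13677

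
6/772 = 3/386 = 0.01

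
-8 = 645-653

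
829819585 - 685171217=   144648368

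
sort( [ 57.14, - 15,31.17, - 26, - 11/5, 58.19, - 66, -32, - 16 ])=[ - 66, - 32, - 26,-16, - 15, -11/5, 31.17 , 57.14,58.19 ] 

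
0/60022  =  0 = 0.00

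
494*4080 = 2015520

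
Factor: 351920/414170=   424/499 = 2^3*53^1*499^( - 1)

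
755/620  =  1 + 27/124 =1.22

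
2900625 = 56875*51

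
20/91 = 20/91 = 0.22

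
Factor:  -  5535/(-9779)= 3^3*5^1 * 7^( - 1 )*11^( - 1)*41^1*127^( - 1 ) 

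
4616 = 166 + 4450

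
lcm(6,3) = 6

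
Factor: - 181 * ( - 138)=24978 = 2^1 * 3^1*23^1 * 181^1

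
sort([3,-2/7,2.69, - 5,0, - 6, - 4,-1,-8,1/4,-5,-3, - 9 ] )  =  [ - 9, - 8, - 6,-5,-5, - 4, - 3, - 1,-2/7,0,1/4,2.69,3] 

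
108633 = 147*739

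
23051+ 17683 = 40734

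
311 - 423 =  - 112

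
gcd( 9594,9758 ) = 82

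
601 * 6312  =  3793512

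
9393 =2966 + 6427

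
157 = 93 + 64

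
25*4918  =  122950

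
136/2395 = 136/2395 = 0.06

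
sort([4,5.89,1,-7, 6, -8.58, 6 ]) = [ - 8.58,-7, 1, 4, 5.89, 6, 6 ] 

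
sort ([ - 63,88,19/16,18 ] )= [- 63, 19/16, 18, 88]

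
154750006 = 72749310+82000696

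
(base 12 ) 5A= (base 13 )55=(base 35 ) 20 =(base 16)46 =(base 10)70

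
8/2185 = 8/2185 = 0.00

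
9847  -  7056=2791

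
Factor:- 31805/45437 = -5^1*7^(-1)*6361^1*6491^( - 1)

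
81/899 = 81/899  =  0.09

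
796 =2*398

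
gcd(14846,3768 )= 2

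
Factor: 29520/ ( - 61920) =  - 41/86 = -  2^( -1)*41^1*43^( - 1) 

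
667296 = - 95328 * ( - 7 ) 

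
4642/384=2321/192 = 12.09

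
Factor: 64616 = 2^3*41^1*197^1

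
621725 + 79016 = 700741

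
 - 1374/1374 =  - 1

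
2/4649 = 2/4649 = 0.00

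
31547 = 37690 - 6143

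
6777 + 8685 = 15462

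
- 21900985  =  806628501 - 828529486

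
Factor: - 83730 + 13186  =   - 2^4*4409^1 = - 70544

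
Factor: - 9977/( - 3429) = 3^(  -  3) * 11^1*127^( - 1 )*907^1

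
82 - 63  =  19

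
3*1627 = 4881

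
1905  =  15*127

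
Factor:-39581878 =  - 2^1*7^1 * 2827277^1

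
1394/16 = 87+1/8 = 87.12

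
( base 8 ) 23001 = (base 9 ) 14310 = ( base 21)1116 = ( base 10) 9729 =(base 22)K25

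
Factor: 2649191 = 499^1*5309^1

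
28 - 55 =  - 27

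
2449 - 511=1938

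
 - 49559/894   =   - 49559/894=- 55.44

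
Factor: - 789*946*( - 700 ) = 2^3*3^1*5^2*7^1 * 11^1*43^1*263^1 = 522475800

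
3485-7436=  -3951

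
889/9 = 889/9 =98.78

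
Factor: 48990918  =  2^1*3^1*29^1*281557^1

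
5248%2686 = 2562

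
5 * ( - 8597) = -42985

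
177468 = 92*1929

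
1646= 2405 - 759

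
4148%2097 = 2051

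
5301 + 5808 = 11109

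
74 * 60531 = 4479294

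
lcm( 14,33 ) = 462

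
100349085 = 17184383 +83164702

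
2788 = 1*2788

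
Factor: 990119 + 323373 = 1313492 = 2^2 *328373^1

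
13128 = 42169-29041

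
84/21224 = 3/758 = 0.00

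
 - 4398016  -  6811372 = -11209388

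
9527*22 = 209594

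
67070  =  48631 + 18439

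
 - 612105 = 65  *( - 9417 ) 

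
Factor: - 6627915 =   -  3^2*5^1* 7^1*53^1*397^1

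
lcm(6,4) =12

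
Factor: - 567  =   - 3^4*7^1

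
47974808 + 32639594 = 80614402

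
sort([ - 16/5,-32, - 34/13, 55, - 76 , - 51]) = [ - 76, - 51, - 32, - 16/5, - 34/13 , 55 ] 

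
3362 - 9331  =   -5969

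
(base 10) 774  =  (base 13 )477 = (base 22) 1D4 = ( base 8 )1406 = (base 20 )1ie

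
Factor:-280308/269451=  - 284/273 = -2^2*3^( - 1 )*7^(-1)  *13^( -1) * 71^1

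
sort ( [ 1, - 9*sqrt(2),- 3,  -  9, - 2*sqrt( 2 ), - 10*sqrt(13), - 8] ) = [ - 10*sqrt( 13 ), - 9*sqrt(2), - 9 , - 8,-3,-2*sqrt( 2) , 1]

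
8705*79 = 687695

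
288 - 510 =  - 222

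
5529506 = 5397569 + 131937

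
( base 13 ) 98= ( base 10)125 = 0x7d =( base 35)3K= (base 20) 65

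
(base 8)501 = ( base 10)321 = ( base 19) gh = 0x141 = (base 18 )HF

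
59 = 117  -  58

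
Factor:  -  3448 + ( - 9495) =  - 7^1*43^2 = -12943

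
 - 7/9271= - 7/9271 = - 0.00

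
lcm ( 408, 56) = 2856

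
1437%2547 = 1437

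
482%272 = 210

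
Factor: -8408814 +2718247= -5690567 =-113^1* 50359^1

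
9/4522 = 9/4522 = 0.00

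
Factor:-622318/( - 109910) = 821/145 =5^( - 1)*29^( - 1 )*821^1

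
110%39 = 32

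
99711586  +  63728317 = 163439903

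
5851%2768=315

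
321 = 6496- 6175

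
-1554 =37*( - 42) 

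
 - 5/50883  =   - 1 + 50878/50883 = - 0.00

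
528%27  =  15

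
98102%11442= 6566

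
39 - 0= 39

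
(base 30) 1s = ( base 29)20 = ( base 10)58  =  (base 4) 322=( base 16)3A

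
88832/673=88832/673 = 131.99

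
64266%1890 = 6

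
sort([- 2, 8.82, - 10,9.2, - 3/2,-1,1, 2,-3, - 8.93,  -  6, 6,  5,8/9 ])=[-10,  -  8.93,-6 ,  -  3, - 2, - 3/2, -1,8/9, 1,2, 5, 6, 8.82,9.2]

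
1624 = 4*406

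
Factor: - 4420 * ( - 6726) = 2^3 *3^1 * 5^1 * 13^1*17^1*19^1*59^1 = 29728920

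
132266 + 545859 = 678125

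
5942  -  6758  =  -816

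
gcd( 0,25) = 25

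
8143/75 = 8143/75 = 108.57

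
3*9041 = 27123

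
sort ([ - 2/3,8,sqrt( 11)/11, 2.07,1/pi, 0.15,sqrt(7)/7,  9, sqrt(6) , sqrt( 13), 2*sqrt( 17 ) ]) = [-2/3,0.15, sqrt(11)/11, 1/pi,sqrt(7)/7, 2.07, sqrt( 6), sqrt(13), 8,  2*sqrt (17 ),  9 ]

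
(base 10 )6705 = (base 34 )5R7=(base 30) 7DF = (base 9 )10170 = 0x1A31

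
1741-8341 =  - 6600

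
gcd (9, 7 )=1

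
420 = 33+387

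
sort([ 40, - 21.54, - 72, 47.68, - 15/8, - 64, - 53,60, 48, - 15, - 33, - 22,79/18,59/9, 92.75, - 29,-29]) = [ - 72, - 64, - 53,-33 , - 29, - 29,-22, - 21.54, - 15, - 15/8, 79/18,59/9, 40, 47.68,48,  60,92.75]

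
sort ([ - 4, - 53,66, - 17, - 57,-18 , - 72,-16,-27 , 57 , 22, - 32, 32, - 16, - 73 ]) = [ -73, - 72, - 57, - 53, - 32, - 27 , - 18, - 17,-16, - 16,-4,22, 32,57,  66]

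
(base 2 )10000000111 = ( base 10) 1031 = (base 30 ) 14B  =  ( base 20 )2bb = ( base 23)1lj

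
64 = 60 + 4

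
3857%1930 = 1927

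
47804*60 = 2868240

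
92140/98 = 46070/49 =940.20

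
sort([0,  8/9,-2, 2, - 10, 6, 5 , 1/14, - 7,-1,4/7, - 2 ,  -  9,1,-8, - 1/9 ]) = [ - 10,-9, - 8, - 7,-2, - 2, - 1,  -  1/9,0, 1/14,4/7, 8/9, 1,2, 5, 6]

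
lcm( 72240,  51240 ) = 4406640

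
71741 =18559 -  - 53182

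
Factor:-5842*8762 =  - 2^2*13^1 * 23^1*127^1*337^1 = - 51187604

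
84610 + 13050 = 97660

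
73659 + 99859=173518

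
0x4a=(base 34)26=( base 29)2G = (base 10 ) 74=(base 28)2i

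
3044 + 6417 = 9461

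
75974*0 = 0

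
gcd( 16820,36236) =4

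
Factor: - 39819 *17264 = -2^4 * 3^1 * 13^2 * 83^1*1021^1 = -687435216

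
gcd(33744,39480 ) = 24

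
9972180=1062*9390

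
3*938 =2814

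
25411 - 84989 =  - 59578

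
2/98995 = 2/98995 = 0.00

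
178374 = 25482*7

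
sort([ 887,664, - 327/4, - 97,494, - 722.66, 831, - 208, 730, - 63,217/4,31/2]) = [ - 722.66,-208, - 97, - 327/4, - 63,31/2,  217/4, 494 , 664 , 730, 831, 887] 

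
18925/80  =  3785/16= 236.56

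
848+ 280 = 1128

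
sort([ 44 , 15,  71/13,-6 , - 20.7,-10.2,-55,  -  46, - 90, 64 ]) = [ - 90, -55,-46, - 20.7,-10.2, - 6, 71/13,15,44,64] 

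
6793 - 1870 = 4923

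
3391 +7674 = 11065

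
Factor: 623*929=7^1*89^1*929^1 = 578767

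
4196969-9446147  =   - 5249178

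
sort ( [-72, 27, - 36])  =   [-72, - 36,27]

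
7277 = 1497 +5780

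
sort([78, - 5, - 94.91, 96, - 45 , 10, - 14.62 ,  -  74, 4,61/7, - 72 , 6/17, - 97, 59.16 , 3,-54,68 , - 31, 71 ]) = [ - 97, - 94.91, - 74, - 72,- 54, - 45, - 31, - 14.62,  -  5, 6/17,  3 , 4, 61/7, 10, 59.16, 68,71,78,  96]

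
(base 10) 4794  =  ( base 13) 224a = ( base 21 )AI6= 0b1001010111010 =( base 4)1022322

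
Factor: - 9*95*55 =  - 3^2*5^2*11^1*19^1=- 47025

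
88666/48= 1847 + 5/24 = 1847.21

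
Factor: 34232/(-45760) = - 389/520 = - 2^( -3 )*5^( - 1)*13^( - 1)*389^1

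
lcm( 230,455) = 20930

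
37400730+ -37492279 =-91549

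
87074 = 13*6698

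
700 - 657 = 43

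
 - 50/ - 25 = 2/1=2.00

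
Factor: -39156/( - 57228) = 13^1*19^( - 1) = 13/19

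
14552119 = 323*45053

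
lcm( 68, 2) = 68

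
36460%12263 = 11934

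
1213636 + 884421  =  2098057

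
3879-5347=-1468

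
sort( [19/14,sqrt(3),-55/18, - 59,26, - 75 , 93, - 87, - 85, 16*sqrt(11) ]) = [ - 87, - 85, - 75,-59 , - 55/18 , 19/14, sqrt(3 ),  26,16*  sqrt( 11 ),93]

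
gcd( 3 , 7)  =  1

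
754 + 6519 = 7273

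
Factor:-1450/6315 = -2^1  *  3^(-1 ) *5^1*29^1*421^( - 1) = - 290/1263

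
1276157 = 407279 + 868878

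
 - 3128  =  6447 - 9575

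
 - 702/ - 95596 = 351/47798 = 0.01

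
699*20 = 13980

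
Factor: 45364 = 2^2*11^1 * 1031^1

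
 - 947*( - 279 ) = 264213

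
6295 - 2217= 4078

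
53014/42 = 1262  +  5/21 = 1262.24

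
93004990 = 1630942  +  91374048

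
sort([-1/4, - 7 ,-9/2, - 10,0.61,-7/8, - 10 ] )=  [ - 10, - 10, - 7, - 9/2, - 7/8,-1/4, 0.61 ]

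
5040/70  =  72= 72.00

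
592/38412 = 148/9603 = 0.02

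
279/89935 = 279/89935 = 0.00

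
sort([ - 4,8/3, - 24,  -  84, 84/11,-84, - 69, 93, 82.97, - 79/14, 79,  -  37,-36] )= [ - 84, - 84, - 69 , - 37,-36, -24, - 79/14, - 4, 8/3, 84/11, 79,  82.97, 93] 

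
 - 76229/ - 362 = 76229/362 = 210.58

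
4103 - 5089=-986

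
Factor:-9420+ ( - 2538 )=-11958 = -2^1*3^1*1993^1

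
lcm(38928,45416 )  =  272496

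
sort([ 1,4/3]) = [ 1,  4/3]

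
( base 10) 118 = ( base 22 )58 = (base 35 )3D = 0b1110110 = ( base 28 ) 46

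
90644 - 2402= 88242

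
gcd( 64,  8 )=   8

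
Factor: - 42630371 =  - 7^1*6090053^1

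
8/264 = 1/33 = 0.03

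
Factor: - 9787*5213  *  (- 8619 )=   439738199589 = 3^1*13^3*17^1*401^1*9787^1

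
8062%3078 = 1906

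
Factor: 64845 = 3^2*5^1*11^1*131^1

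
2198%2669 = 2198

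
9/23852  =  9/23852= 0.00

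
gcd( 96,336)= 48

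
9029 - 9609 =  - 580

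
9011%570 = 461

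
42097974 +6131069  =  48229043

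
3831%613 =153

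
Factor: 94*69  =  6486 =2^1*3^1*23^1*47^1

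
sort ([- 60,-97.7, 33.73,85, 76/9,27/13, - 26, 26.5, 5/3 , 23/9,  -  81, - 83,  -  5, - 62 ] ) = [-97.7 ,-83 , - 81, -62, - 60,-26, - 5,5/3, 27/13 , 23/9, 76/9, 26.5, 33.73,85] 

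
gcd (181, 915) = 1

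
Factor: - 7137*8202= -58537674 = -2^1*3^3*13^1*61^1*1367^1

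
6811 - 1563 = 5248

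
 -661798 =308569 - 970367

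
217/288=217/288 = 0.75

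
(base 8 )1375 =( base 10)765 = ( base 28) R9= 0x2FD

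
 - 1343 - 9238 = -10581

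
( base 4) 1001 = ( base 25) 2F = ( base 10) 65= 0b1000001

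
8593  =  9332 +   -  739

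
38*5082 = 193116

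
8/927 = 8/927  =  0.01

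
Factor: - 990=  - 2^1 * 3^2*5^1*11^1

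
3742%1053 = 583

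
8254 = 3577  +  4677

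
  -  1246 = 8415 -9661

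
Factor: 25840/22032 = 3^( - 4 )*5^1*19^1  =  95/81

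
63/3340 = 63/3340 = 0.02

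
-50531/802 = - 50531/802 = -  63.01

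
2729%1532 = 1197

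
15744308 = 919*17132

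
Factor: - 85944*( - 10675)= 917452200 = 2^3*3^1*5^2*7^1*61^1*3581^1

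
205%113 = 92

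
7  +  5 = 12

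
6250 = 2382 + 3868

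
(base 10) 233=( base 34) 6t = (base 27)8H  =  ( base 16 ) e9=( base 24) 9H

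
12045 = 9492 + 2553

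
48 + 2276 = 2324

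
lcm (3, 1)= 3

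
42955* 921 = 39561555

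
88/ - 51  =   - 2 + 14/51 = - 1.73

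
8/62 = 4/31=0.13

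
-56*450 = - 25200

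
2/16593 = 2/16593 = 0.00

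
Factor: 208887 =3^1*7^4*29^1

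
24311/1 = 24311 = 24311.00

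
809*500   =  404500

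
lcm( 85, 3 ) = 255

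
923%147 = 41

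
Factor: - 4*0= 0^1= 0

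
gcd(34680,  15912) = 408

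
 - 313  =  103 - 416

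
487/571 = 487/571 =0.85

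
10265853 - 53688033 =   -  43422180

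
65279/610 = 65279/610 = 107.01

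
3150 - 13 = 3137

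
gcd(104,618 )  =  2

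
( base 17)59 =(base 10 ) 94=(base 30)34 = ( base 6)234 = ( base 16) 5e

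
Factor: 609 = 3^1*7^1 * 29^1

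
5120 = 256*20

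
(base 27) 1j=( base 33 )1d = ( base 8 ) 56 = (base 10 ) 46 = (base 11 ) 42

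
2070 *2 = 4140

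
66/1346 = 33/673 = 0.05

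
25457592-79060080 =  - 53602488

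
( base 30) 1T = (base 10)59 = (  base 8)73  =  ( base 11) 54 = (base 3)2012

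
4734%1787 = 1160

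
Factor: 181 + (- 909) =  - 2^3*7^1* 13^1 = - 728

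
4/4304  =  1/1076 = 0.00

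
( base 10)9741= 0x260d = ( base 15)2d46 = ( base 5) 302431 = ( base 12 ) 5779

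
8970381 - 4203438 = 4766943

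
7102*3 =21306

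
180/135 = 4/3 = 1.33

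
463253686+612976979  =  1076230665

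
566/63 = 8 + 62/63 =8.98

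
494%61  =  6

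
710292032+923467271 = 1633759303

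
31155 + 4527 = 35682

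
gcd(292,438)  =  146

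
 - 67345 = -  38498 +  - 28847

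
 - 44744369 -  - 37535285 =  - 7209084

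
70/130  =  7/13 = 0.54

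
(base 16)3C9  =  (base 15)449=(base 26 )1B7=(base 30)129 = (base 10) 969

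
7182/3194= 3591/1597 = 2.25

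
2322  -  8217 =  - 5895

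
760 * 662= 503120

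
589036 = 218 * 2702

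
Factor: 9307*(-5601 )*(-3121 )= 162693070347 = 3^1*41^1*227^1 * 1867^1*3121^1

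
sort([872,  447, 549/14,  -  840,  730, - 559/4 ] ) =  [ - 840, - 559/4, 549/14, 447, 730, 872 ]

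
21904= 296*74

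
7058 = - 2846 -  - 9904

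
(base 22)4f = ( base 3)10211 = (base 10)103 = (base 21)4J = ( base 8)147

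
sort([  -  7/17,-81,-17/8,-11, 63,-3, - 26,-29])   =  [ - 81 , - 29,-26, - 11 , - 3,-17/8, -7/17, 63]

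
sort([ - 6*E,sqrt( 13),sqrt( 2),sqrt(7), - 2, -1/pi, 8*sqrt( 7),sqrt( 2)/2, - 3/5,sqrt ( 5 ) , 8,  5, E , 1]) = [ - 6*E,  -  2, - 3/5, - 1/pi,sqrt( 2)/2,1, sqrt( 2), sqrt(5),sqrt( 7),E, sqrt ( 13),5  ,  8,8*sqrt( 7)]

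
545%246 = 53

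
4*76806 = 307224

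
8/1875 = 8/1875 = 0.00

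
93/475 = 93/475 = 0.20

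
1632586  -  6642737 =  - 5010151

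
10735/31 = 346+9/31 = 346.29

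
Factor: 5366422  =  2^1*2683211^1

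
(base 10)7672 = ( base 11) 5845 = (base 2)1110111111000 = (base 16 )1df8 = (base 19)124F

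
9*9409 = 84681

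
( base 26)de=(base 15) 187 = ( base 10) 352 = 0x160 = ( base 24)EG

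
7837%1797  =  649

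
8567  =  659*13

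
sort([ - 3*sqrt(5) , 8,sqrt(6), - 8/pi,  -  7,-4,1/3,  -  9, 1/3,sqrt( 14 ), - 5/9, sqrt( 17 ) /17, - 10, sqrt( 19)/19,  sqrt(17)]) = [-10,-9, -7, - 3*sqrt(5), - 4, - 8/pi, - 5/9,sqrt(19)/19,sqrt(17 )/17, 1/3,  1/3,sqrt( 6 ),sqrt(14),sqrt( 17 ), 8] 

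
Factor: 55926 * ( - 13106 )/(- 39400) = 2^( - 1 ) * 3^2*5^( - 2)*13^1 * 197^( - 1 )*239^1*6553^1 = 183241539/9850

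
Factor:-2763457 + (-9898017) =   -  12661474 = -2^1*7^1*37^1 * 24443^1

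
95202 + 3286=98488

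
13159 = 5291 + 7868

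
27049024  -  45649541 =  - 18600517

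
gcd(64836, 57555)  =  9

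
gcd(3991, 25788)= 307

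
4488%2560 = 1928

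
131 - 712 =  - 581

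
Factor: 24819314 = 2^1 * 13^1*61^1*15649^1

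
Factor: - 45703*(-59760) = 2^4*3^2*5^1*7^1*83^1*6529^1 = 2731211280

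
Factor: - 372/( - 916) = 3^1*31^1*229^( - 1)=93/229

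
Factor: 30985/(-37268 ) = - 2^ (-2)*5^1*7^ ( - 1 )*11^( - 3 )*6197^1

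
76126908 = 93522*814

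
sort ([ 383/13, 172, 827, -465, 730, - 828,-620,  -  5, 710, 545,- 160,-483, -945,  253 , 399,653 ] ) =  [  -  945,-828, - 620 , -483, - 465, - 160, - 5, 383/13 , 172, 253,  399, 545, 653, 710,730, 827 ]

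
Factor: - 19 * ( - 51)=969 = 3^1*17^1 * 19^1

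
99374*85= 8446790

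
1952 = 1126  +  826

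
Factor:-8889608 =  - 2^3*7^1*13^1*12211^1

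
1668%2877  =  1668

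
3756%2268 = 1488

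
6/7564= 3/3782=0.00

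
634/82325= 634/82325= 0.01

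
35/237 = 35/237 =0.15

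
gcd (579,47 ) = 1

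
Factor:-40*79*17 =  - 53720=- 2^3*5^1*17^1* 79^1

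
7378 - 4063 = 3315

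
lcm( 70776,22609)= 1627848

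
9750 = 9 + 9741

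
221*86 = 19006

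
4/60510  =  2/30255 = 0.00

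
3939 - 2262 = 1677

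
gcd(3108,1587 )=3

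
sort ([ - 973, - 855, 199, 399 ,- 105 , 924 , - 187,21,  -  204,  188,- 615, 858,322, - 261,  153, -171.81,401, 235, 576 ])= [ - 973, - 855, - 615,-261, - 204,  -  187, - 171.81, - 105,  21, 153 , 188, 199 , 235 , 322 , 399,401, 576, 858, 924] 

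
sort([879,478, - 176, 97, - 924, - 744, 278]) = [ - 924, - 744, - 176,97,278, 478, 879]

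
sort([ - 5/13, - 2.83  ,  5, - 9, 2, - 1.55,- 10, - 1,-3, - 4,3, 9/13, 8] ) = [ - 10, - 9 , - 4, - 3, - 2.83, - 1.55, - 1, - 5/13,9/13, 2, 3  ,  5 , 8 ]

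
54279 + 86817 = 141096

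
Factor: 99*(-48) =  - 4752 = -  2^4*3^3*11^1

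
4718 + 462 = 5180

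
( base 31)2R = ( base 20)49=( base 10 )89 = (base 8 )131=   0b1011001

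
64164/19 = 64164/19 = 3377.05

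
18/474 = 3/79 = 0.04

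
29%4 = 1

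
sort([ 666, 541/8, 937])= [ 541/8, 666,937]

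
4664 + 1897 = 6561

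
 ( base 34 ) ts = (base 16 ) 3f6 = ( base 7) 2646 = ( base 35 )sy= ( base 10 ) 1014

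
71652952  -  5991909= 65661043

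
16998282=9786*1737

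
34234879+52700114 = 86934993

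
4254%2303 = 1951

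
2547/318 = 8 + 1/106 = 8.01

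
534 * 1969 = 1051446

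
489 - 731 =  - 242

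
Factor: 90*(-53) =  - 2^1*3^2*5^1*53^1 = - 4770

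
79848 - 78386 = 1462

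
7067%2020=1007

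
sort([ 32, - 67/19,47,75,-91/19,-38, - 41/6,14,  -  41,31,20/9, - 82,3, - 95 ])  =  [ - 95, - 82, - 41, - 38,-41/6 , - 91/19 , - 67/19, 20/9,3 , 14,31,  32 , 47,75 ] 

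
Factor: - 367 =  - 367^1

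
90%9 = 0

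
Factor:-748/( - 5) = 2^2*5^(-1)*11^1 * 17^1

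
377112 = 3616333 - 3239221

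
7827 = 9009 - 1182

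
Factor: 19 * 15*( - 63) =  - 3^3*5^1*7^1*19^1 = - 17955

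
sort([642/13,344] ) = [ 642/13, 344]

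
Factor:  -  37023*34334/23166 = -3^(  -  3 )*7^1*11^( - 1 )*13^( - 1)*41^1*43^1*17167^1 = - 211857947/3861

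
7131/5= 1426  +  1/5 = 1426.20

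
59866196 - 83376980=- 23510784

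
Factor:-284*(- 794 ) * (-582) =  -2^4*3^1*71^1 *97^1 *397^1 = -131238672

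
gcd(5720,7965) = 5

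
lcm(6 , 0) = 0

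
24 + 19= 43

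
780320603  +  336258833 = 1116579436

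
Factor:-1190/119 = -10  =  -  2^1*5^1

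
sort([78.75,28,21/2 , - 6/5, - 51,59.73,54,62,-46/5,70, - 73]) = [-73,-51, - 46/5,- 6/5, 21/2,28, 54,59.73,62,70,  78.75]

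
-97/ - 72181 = 97/72181 = 0.00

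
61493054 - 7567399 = 53925655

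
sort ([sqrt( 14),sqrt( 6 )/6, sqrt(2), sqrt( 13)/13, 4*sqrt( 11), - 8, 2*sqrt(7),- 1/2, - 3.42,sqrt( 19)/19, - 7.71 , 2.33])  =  [ - 8, - 7.71, - 3.42, -1/2, sqrt(19)/19,sqrt(13) /13,sqrt(6)/6, sqrt(2), 2.33, sqrt (14) , 2 * sqrt( 7), 4*sqrt ( 11 ) ]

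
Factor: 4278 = 2^1*3^1 * 23^1*31^1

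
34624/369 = 93+ 307/369 = 93.83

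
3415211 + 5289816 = 8705027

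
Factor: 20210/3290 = 7^ ( - 1 ) * 43^1 = 43/7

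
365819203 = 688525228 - 322706025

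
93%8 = 5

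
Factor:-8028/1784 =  - 2^( -1 )*3^2  =  - 9/2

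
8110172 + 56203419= 64313591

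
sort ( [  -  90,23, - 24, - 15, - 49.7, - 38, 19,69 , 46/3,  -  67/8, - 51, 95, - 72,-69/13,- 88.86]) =[ - 90, - 88.86,- 72, - 51, - 49.7,  -  38, - 24, - 15, - 67/8, - 69/13,46/3,19, 23,  69,95 ] 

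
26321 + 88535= 114856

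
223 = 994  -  771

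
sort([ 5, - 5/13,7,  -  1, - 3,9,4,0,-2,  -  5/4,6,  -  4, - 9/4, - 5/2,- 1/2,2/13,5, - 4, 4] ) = [-4, - 4, - 3,-5/2, - 9/4, - 2 , - 5/4, - 1,-1/2,  -  5/13 , 0,2/13,4,4  ,  5,  5,6,7 , 9 ]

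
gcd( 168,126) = 42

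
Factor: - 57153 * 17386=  - 993662058 = - 2^1*3^1*8693^1*19051^1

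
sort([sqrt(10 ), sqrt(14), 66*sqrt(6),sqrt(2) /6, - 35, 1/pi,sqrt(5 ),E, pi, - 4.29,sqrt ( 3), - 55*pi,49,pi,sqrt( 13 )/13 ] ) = [ - 55  *pi, - 35, - 4.29,sqrt(2)/6, sqrt( 13)/13,1/pi, sqrt(3), sqrt(5), E, pi,pi,sqrt( 10 ),sqrt (14),49,66 * sqrt(6 )]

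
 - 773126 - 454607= - 1227733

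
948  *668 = 633264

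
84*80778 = 6785352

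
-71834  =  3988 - 75822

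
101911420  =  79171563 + 22739857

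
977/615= 977/615 = 1.59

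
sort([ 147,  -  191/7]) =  [- 191/7, 147]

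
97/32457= 97/32457 = 0.00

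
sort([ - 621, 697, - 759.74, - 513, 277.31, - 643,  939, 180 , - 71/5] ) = [ - 759.74, - 643,  -  621, - 513, - 71/5, 180, 277.31, 697, 939 ]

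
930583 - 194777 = 735806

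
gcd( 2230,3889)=1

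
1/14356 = 1/14356 = 0.00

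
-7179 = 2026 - 9205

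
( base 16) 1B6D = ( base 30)7o1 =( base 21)fj7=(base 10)7021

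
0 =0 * 40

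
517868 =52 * 9959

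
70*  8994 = 629580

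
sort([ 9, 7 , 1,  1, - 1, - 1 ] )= [ - 1,-1,1,  1,  7 , 9]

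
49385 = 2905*17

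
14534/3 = 14534/3= 4844.67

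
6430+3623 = 10053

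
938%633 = 305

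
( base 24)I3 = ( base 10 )435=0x1b3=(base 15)1e0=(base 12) 303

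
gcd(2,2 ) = 2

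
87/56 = 87/56 = 1.55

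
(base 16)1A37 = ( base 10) 6711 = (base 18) 12cf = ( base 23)cfi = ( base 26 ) 9O3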